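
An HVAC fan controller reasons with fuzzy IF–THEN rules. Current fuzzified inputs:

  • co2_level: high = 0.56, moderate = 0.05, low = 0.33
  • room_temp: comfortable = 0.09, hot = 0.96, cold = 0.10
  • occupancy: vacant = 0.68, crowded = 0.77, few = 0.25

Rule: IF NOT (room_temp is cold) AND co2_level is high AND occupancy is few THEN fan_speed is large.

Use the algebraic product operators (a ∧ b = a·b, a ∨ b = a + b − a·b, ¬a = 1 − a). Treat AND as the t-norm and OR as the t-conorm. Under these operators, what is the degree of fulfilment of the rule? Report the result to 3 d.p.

0.126

firing strength: ¬cold=1−0.10=0.90, high=0.56, few=0.25; AND[a·b] → w = 0.1260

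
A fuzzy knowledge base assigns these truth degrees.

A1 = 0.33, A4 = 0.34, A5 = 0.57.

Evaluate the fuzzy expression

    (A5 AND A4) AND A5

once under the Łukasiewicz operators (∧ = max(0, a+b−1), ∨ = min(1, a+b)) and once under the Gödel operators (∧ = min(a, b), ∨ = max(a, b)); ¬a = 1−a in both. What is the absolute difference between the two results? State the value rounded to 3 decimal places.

Under Łukasiewicz:
  A5 AND A4 = max(0, a+b−1) on (0.57, 0.34) = 0.00
  (A5 AND A4) AND A5 = max(0, a+b−1) on (0.00, 0.57) = 0.00
  → value = 0.0000
Under Gödel:
  A5 AND A4 = min(a, b) on (0.57, 0.34) = 0.34
  (A5 AND A4) AND A5 = min(a, b) on (0.34, 0.57) = 0.34
  → value = 0.3400
|0.0000 − 0.3400| = 0.340

0.340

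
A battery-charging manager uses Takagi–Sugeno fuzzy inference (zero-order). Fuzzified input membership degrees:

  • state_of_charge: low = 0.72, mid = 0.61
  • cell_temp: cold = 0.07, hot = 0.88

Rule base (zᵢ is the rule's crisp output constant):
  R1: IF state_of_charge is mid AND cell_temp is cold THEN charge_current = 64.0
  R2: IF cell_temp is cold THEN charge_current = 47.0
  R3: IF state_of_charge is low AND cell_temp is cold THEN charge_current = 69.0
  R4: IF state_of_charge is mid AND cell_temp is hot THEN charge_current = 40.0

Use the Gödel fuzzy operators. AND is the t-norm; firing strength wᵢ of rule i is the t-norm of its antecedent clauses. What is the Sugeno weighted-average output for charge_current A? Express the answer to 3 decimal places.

R1 (z=64.0): mid=0.61, cold=0.07; AND[min(a, b)] → w = 0.07
R2 (z=47.0): cold=0.07 → w = 0.07
R3 (z=69.0): low=0.72, cold=0.07; AND[min(a, b)] → w = 0.07
R4 (z=40.0): mid=0.61, hot=0.88; AND[min(a, b)] → w = 0.61
Weighted average = (0.07·64.0 + 0.07·47.0 + 0.07·69.0 + 0.61·40.0) / (0.07 + 0.07 + 0.07 + 0.61)
  = 37.0000 / 0.8200 = 45.122

45.122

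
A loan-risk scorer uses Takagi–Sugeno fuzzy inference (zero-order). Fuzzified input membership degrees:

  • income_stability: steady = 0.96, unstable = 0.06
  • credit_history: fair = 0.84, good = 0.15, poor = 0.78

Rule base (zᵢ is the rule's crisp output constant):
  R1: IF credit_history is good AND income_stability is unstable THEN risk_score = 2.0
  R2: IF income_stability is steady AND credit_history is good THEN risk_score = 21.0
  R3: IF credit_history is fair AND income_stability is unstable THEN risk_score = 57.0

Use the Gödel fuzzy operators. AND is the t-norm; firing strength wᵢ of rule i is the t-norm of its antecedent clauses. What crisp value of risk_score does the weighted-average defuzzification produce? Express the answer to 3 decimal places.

R1 (z=2.0): good=0.15, unstable=0.06; AND[min(a, b)] → w = 0.06
R2 (z=21.0): steady=0.96, good=0.15; AND[min(a, b)] → w = 0.15
R3 (z=57.0): fair=0.84, unstable=0.06; AND[min(a, b)] → w = 0.06
Weighted average = (0.06·2.0 + 0.15·21.0 + 0.06·57.0) / (0.06 + 0.15 + 0.06)
  = 6.6900 / 0.2700 = 24.778

24.778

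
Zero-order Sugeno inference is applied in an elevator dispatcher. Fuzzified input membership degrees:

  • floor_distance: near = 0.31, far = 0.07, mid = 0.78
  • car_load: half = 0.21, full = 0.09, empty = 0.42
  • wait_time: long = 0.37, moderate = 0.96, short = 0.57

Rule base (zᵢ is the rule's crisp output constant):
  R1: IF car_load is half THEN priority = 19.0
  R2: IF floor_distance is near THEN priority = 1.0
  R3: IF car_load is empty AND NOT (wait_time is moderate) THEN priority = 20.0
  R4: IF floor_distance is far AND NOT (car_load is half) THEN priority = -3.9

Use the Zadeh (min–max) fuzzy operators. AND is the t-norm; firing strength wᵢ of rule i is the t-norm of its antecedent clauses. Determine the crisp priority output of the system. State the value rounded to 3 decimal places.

R1 (z=19.0): half=0.21 → w = 0.21
R2 (z=1.0): near=0.31 → w = 0.31
R3 (z=20.0): empty=0.42, ¬moderate=1−0.96=0.04; AND[min(a, b)] → w = 0.04
R4 (z=-3.9): far=0.07, ¬half=1−0.21=0.79; AND[min(a, b)] → w = 0.07
Weighted average = (0.21·19.0 + 0.31·1.0 + 0.04·20.0 + 0.07·-3.9) / (0.21 + 0.31 + 0.04 + 0.07)
  = 4.8270 / 0.6300 = 7.662

7.662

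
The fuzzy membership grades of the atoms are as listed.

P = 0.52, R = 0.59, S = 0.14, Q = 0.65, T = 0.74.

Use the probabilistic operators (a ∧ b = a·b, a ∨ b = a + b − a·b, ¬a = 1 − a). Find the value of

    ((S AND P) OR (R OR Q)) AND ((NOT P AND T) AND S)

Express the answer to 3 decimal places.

S AND P = a·b on (0.1400, 0.5200) = 0.0728
R OR Q = a + b − a·b on (0.5900, 0.6500) = 0.8565
(S AND P) OR (R OR Q) = a + b − a·b on (0.0728, 0.8565) = 0.8669
NOT P = 1 − 0.5200 = 0.4800
NOT P AND T = a·b on (0.4800, 0.7400) = 0.3552
(NOT P AND T) AND S = a·b on (0.3552, 0.1400) = 0.0497
((S AND P) OR (R OR Q)) AND ((NOT P AND T) AND S) = a·b on (0.8669, 0.0497) = 0.0431

0.043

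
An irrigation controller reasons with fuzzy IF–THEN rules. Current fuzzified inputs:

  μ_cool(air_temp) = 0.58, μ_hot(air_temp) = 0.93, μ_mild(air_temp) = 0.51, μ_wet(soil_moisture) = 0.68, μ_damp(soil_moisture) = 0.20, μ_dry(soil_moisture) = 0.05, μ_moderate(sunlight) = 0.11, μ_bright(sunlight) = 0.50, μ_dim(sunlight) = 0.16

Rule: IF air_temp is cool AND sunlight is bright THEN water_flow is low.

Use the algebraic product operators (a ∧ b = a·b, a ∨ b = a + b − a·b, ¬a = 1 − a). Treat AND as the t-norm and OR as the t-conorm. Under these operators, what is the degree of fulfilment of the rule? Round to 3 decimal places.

firing strength: cool=0.58, bright=0.50; AND[a·b] → w = 0.2900

0.290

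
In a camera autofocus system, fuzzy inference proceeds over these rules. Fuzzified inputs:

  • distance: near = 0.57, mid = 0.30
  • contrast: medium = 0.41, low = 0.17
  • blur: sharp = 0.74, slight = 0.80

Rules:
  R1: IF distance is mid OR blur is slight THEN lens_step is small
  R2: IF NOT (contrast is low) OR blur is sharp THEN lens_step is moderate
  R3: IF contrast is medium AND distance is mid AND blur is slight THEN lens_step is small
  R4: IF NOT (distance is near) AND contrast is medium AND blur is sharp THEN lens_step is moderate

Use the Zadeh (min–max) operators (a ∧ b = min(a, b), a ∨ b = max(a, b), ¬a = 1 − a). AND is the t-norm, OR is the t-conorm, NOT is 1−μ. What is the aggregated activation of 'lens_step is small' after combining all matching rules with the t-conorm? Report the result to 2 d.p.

0.80

R1: mid=0.30, slight=0.80; OR[max(a, b)] → w = 0.80
R2: ¬low=1−0.17=0.83, sharp=0.74; OR[max(a, b)] → w = 0.83
R3: medium=0.41, mid=0.30, slight=0.80; AND[min(a, b)] → w = 0.30
R4: ¬near=1−0.57=0.43, medium=0.41, sharp=0.74; AND[min(a, b)] → w = 0.41
Rules with consequent 'small': {R1, R3} → strengths 0.80, 0.30
Aggregate via t-conorm [max(a, b)]: 0.80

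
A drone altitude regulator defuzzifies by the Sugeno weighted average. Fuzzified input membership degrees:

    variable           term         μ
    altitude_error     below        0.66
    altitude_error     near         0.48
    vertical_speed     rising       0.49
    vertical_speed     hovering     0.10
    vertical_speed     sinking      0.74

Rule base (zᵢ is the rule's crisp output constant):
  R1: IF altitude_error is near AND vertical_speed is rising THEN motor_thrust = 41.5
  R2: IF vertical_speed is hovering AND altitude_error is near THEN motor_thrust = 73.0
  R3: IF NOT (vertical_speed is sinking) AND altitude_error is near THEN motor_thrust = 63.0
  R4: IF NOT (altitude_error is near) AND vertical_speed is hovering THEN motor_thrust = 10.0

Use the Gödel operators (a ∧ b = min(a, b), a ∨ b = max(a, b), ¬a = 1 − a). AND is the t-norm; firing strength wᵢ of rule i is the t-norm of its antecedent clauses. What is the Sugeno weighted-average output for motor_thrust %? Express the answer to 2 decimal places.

R1 (z=41.5): near=0.48, rising=0.49; AND[min(a, b)] → w = 0.48
R2 (z=73.0): hovering=0.10, near=0.48; AND[min(a, b)] → w = 0.10
R3 (z=63.0): ¬sinking=1−0.74=0.26, near=0.48; AND[min(a, b)] → w = 0.26
R4 (z=10.0): ¬near=1−0.48=0.52, hovering=0.10; AND[min(a, b)] → w = 0.10
Weighted average = (0.48·41.5 + 0.10·73.0 + 0.26·63.0 + 0.10·10.0) / (0.48 + 0.10 + 0.26 + 0.10)
  = 44.6000 / 0.9400 = 47.45

47.45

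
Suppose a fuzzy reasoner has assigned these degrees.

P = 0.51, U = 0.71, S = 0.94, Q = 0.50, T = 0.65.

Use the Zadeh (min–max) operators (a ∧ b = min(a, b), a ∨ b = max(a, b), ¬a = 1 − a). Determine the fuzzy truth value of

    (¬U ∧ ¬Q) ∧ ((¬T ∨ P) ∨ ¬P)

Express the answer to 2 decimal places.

¬U = 1 − 0.71 = 0.29
¬Q = 1 − 0.50 = 0.50
¬U ∧ ¬Q = min(a, b) on (0.29, 0.50) = 0.29
¬T = 1 − 0.65 = 0.35
¬T ∨ P = max(a, b) on (0.35, 0.51) = 0.51
¬P = 1 − 0.51 = 0.49
(¬T ∨ P) ∨ ¬P = max(a, b) on (0.51, 0.49) = 0.51
(¬U ∧ ¬Q) ∧ ((¬T ∨ P) ∨ ¬P) = min(a, b) on (0.29, 0.51) = 0.29

0.29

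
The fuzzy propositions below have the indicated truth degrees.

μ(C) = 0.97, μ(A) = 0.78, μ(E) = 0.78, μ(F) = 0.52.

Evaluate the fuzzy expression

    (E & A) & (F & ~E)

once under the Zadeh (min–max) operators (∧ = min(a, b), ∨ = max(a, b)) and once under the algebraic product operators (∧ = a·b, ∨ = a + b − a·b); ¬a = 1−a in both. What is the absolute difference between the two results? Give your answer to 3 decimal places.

0.150

Under Zadeh (min–max):
  E & A = min(a, b) on (0.78, 0.78) = 0.78
  ~E = 1 − 0.78 = 0.22
  F & ~E = min(a, b) on (0.52, 0.22) = 0.22
  (E & A) & (F & ~E) = min(a, b) on (0.78, 0.22) = 0.22
  → value = 0.2200
Under algebraic product:
  E & A = a·b on (0.7800, 0.7800) = 0.6084
  ~E = 1 − 0.7800 = 0.2200
  F & ~E = a·b on (0.5200, 0.2200) = 0.1144
  (E & A) & (F & ~E) = a·b on (0.6084, 0.1144) = 0.0696
  → value = 0.0696
|0.2200 − 0.0696| = 0.150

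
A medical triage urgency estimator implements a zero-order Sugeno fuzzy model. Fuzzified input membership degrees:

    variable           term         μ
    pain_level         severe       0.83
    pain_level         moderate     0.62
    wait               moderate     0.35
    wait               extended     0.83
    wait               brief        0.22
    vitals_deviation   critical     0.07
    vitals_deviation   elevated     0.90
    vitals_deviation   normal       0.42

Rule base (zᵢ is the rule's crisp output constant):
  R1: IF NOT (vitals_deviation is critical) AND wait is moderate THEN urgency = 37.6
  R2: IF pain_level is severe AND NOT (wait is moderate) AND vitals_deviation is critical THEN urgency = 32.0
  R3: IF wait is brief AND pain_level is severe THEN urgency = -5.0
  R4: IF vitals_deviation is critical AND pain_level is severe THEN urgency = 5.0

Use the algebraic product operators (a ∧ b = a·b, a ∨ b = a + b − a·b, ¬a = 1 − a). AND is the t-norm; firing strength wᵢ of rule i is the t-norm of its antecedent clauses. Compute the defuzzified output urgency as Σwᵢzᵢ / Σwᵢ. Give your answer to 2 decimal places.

R1 (z=37.6): ¬critical=1−0.07=0.93, moderate=0.35; AND[a·b] → w = 0.3255
R2 (z=32.0): severe=0.83, ¬moderate=1−0.35=0.65, critical=0.07; AND[a·b] → w = 0.0378
R3 (z=-5.0): brief=0.22, severe=0.83; AND[a·b] → w = 0.1826
R4 (z=5.0): critical=0.07, severe=0.83; AND[a·b] → w = 0.0581
Weighted average = (0.3255·37.6 + 0.0378·32.0 + 0.1826·-5.0 + 0.0581·5.0) / (0.3255 + 0.0378 + 0.1826 + 0.0581)
  = 12.8248 / 0.6040 = 21.23

21.23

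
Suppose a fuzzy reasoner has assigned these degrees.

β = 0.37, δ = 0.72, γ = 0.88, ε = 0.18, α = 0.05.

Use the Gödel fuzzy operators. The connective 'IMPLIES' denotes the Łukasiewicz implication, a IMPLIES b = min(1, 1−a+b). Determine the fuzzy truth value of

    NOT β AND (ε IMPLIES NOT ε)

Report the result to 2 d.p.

0.63

NOT β = 1 − 0.37 = 0.63
NOT ε = 1 − 0.18 = 0.82
ε IMPLIES NOT ε  [Łukasiewicz: min(1, 1−a+b)] with a=0.18, b=0.82 → 1.00
NOT β AND (ε IMPLIES NOT ε) = min(a, b) on (0.63, 1.00) = 0.63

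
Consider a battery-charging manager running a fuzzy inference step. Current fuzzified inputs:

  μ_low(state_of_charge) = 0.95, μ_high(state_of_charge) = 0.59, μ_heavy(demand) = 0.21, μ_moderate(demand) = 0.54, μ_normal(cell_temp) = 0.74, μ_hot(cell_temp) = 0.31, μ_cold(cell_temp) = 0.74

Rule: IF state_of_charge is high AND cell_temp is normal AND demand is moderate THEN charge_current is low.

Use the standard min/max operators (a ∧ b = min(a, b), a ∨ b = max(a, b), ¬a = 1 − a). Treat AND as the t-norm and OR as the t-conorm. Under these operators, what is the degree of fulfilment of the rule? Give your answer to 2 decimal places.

firing strength: high=0.59, normal=0.74, moderate=0.54; AND[min(a, b)] → w = 0.54

0.54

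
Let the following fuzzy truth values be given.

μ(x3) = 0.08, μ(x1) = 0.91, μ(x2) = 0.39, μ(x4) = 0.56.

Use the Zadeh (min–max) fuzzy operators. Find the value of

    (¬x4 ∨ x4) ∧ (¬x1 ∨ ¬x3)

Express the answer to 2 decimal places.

¬x4 = 1 − 0.56 = 0.44
¬x4 ∨ x4 = max(a, b) on (0.44, 0.56) = 0.56
¬x1 = 1 − 0.91 = 0.09
¬x3 = 1 − 0.08 = 0.92
¬x1 ∨ ¬x3 = max(a, b) on (0.09, 0.92) = 0.92
(¬x4 ∨ x4) ∧ (¬x1 ∨ ¬x3) = min(a, b) on (0.56, 0.92) = 0.56

0.56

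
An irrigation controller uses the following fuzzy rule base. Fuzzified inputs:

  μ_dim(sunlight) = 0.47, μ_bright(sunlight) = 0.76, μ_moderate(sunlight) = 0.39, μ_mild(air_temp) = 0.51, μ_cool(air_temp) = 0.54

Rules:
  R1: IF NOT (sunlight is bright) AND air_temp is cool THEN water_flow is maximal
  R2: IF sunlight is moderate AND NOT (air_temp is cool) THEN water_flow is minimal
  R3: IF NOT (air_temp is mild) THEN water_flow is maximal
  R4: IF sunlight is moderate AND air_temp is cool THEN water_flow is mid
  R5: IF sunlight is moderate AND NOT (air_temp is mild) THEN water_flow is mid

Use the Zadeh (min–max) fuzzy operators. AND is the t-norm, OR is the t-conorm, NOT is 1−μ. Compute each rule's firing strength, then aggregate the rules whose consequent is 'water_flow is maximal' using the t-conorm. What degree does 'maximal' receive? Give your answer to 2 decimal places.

R1: ¬bright=1−0.76=0.24, cool=0.54; AND[min(a, b)] → w = 0.24
R2: moderate=0.39, ¬cool=1−0.54=0.46; AND[min(a, b)] → w = 0.39
R3: ¬mild=1−0.51=0.49 → w = 0.49
R4: moderate=0.39, cool=0.54; AND[min(a, b)] → w = 0.39
R5: moderate=0.39, ¬mild=1−0.51=0.49; AND[min(a, b)] → w = 0.39
Rules with consequent 'maximal': {R1, R3} → strengths 0.24, 0.49
Aggregate via t-conorm [max(a, b)]: 0.49

0.49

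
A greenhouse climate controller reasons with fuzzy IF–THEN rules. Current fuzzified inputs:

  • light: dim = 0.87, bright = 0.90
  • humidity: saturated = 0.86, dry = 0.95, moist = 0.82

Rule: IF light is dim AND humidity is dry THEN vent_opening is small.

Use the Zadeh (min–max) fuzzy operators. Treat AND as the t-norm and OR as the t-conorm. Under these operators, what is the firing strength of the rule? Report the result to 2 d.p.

firing strength: dim=0.87, dry=0.95; AND[min(a, b)] → w = 0.87

0.87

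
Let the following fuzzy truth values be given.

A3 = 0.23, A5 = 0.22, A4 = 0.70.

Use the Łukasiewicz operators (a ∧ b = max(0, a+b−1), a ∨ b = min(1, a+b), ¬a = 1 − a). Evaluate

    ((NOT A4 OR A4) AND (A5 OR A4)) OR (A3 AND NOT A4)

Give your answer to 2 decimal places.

0.92

NOT A4 = 1 − 0.70 = 0.30
NOT A4 OR A4 = min(1, a+b) on (0.30, 0.70) = 1.00
A5 OR A4 = min(1, a+b) on (0.22, 0.70) = 0.92
(NOT A4 OR A4) AND (A5 OR A4) = max(0, a+b−1) on (1.00, 0.92) = 0.92
NOT A4 = 1 − 0.70 = 0.30
A3 AND NOT A4 = max(0, a+b−1) on (0.23, 0.30) = 0.00
((NOT A4 OR A4) AND (A5 OR A4)) OR (A3 AND NOT A4) = min(1, a+b) on (0.92, 0.00) = 0.92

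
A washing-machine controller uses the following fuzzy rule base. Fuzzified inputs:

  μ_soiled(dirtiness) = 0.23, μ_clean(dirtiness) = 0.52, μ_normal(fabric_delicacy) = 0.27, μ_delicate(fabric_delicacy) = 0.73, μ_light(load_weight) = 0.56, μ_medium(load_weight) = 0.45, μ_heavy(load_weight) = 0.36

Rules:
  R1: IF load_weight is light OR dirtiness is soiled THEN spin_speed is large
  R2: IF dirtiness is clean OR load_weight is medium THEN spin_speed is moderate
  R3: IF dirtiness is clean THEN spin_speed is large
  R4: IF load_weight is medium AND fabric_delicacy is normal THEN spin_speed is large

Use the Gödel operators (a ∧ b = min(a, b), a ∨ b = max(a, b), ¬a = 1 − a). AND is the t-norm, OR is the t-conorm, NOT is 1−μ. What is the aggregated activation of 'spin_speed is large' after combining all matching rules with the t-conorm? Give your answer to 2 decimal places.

0.56

R1: light=0.56, soiled=0.23; OR[max(a, b)] → w = 0.56
R2: clean=0.52, medium=0.45; OR[max(a, b)] → w = 0.52
R3: clean=0.52 → w = 0.52
R4: medium=0.45, normal=0.27; AND[min(a, b)] → w = 0.27
Rules with consequent 'large': {R1, R3, R4} → strengths 0.56, 0.52, 0.27
Aggregate via t-conorm [max(a, b)]: 0.56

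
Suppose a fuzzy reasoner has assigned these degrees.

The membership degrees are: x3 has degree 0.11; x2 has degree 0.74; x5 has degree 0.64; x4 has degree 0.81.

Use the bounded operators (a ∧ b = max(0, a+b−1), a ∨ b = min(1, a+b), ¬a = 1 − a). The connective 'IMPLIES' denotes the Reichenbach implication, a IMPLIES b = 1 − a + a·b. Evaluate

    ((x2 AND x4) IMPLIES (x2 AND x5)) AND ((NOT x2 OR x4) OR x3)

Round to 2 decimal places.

0.66

x2 AND x4 = max(0, a+b−1) on (0.74, 0.81) = 0.55
x2 AND x5 = max(0, a+b−1) on (0.74, 0.64) = 0.38
(x2 AND x4) IMPLIES (x2 AND x5)  [Reichenbach: 1 − a + a·b] with a=0.55, b=0.38 → 0.66
NOT x2 = 1 − 0.74 = 0.26
NOT x2 OR x4 = min(1, a+b) on (0.26, 0.81) = 1.00
(NOT x2 OR x4) OR x3 = min(1, a+b) on (1.00, 0.11) = 1.00
((x2 AND x4) IMPLIES (x2 AND x5)) AND ((NOT x2 OR x4) OR x3) = max(0, a+b−1) on (0.66, 1.00) = 0.66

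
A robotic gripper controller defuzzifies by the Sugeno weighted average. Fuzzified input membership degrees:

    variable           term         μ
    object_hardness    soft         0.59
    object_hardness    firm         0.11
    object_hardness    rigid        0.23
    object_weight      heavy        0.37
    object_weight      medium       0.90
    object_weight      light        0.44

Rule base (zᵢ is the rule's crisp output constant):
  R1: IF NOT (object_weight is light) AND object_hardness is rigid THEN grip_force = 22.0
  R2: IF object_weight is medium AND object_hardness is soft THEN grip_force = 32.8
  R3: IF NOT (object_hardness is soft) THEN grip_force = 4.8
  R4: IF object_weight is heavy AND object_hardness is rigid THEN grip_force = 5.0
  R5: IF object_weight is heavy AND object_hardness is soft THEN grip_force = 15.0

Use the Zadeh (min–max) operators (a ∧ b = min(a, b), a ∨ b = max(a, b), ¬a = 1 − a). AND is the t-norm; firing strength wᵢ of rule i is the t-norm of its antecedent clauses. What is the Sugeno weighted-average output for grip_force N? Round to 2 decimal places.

18.08

R1 (z=22.0): ¬light=1−0.44=0.56, rigid=0.23; AND[min(a, b)] → w = 0.23
R2 (z=32.8): medium=0.90, soft=0.59; AND[min(a, b)] → w = 0.59
R3 (z=4.8): ¬soft=1−0.59=0.41 → w = 0.41
R4 (z=5.0): heavy=0.37, rigid=0.23; AND[min(a, b)] → w = 0.23
R5 (z=15.0): heavy=0.37, soft=0.59; AND[min(a, b)] → w = 0.37
Weighted average = (0.23·22.0 + 0.59·32.8 + 0.41·4.8 + 0.23·5.0 + 0.37·15.0) / (0.23 + 0.59 + 0.41 + 0.23 + 0.37)
  = 33.0800 / 1.8300 = 18.08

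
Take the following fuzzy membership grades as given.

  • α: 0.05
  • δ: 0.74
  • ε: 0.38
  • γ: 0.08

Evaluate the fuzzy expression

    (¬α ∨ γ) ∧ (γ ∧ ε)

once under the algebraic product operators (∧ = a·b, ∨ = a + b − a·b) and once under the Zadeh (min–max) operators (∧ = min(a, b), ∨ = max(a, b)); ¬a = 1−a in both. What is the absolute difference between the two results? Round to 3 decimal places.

0.051

Under algebraic product:
  ¬α = 1 − 0.0500 = 0.9500
  ¬α ∨ γ = a + b − a·b on (0.9500, 0.0800) = 0.9540
  γ ∧ ε = a·b on (0.0800, 0.3800) = 0.0304
  (¬α ∨ γ) ∧ (γ ∧ ε) = a·b on (0.9540, 0.0304) = 0.0290
  → value = 0.0290
Under Zadeh (min–max):
  ¬α = 1 − 0.05 = 0.95
  ¬α ∨ γ = max(a, b) on (0.95, 0.08) = 0.95
  γ ∧ ε = min(a, b) on (0.08, 0.38) = 0.08
  (¬α ∨ γ) ∧ (γ ∧ ε) = min(a, b) on (0.95, 0.08) = 0.08
  → value = 0.0800
|0.0290 − 0.0800| = 0.051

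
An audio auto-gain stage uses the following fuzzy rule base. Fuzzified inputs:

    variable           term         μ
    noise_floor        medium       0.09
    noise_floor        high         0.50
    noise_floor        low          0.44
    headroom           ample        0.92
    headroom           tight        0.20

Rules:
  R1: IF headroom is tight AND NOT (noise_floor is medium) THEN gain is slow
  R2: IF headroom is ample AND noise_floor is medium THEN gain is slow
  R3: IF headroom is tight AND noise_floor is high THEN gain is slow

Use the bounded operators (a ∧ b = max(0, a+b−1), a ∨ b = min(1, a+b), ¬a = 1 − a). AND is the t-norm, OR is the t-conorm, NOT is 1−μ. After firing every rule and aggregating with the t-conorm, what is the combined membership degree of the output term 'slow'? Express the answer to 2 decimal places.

0.12

R1: tight=0.20, ¬medium=1−0.09=0.91; AND[max(0, a+b−1)] → w = 0.11
R2: ample=0.92, medium=0.09; AND[max(0, a+b−1)] → w = 0.01
R3: tight=0.20, high=0.50; AND[max(0, a+b−1)] → w = 0.00
Rules with consequent 'slow': {R1, R2, R3} → strengths 0.11, 0.01, 0.00
Aggregate via t-conorm [min(1, a+b)]: 0.12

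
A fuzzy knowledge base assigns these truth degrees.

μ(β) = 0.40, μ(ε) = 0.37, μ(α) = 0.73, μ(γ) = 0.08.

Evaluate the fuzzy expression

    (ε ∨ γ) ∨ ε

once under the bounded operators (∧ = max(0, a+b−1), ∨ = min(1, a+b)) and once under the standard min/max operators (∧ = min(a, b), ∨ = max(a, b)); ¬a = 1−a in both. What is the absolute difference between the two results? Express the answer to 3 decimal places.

0.450

Under bounded:
  ε ∨ γ = min(1, a+b) on (0.37, 0.08) = 0.45
  (ε ∨ γ) ∨ ε = min(1, a+b) on (0.45, 0.37) = 0.82
  → value = 0.8200
Under standard min/max:
  ε ∨ γ = max(a, b) on (0.37, 0.08) = 0.37
  (ε ∨ γ) ∨ ε = max(a, b) on (0.37, 0.37) = 0.37
  → value = 0.3700
|0.8200 − 0.3700| = 0.450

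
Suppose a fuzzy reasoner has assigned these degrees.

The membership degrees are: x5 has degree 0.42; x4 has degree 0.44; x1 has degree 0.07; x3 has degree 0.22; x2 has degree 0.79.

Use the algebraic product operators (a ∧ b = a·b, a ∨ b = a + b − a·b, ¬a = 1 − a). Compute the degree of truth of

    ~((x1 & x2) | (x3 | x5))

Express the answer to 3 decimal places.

x1 & x2 = a·b on (0.0700, 0.7900) = 0.0553
x3 | x5 = a + b − a·b on (0.2200, 0.4200) = 0.5476
(x1 & x2) | (x3 | x5) = a + b − a·b on (0.0553, 0.5476) = 0.5726
~((x1 & x2) | (x3 | x5)) = 1 − 0.5726 = 0.4274

0.427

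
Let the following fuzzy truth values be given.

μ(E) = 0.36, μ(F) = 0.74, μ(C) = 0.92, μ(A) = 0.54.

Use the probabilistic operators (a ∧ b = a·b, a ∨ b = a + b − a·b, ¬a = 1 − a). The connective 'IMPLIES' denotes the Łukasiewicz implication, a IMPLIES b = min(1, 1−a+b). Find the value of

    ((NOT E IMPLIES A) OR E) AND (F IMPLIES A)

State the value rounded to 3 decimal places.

0.749

NOT E = 1 − 0.3600 = 0.6400
NOT E IMPLIES A  [Łukasiewicz: min(1, 1−a+b)] with a=0.6400, b=0.5400 → 0.9000
(NOT E IMPLIES A) OR E = a + b − a·b on (0.9000, 0.3600) = 0.9360
F IMPLIES A  [Łukasiewicz: min(1, 1−a+b)] with a=0.7400, b=0.5400 → 0.8000
((NOT E IMPLIES A) OR E) AND (F IMPLIES A) = a·b on (0.9360, 0.8000) = 0.7488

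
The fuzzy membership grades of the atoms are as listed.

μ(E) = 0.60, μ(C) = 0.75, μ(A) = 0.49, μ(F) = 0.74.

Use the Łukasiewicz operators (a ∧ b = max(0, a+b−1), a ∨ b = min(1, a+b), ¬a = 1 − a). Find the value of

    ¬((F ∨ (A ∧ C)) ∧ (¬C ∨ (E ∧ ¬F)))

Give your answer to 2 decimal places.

0.77

A ∧ C = max(0, a+b−1) on (0.49, 0.75) = 0.24
F ∨ (A ∧ C) = min(1, a+b) on (0.74, 0.24) = 0.98
¬C = 1 − 0.75 = 0.25
¬F = 1 − 0.74 = 0.26
E ∧ ¬F = max(0, a+b−1) on (0.60, 0.26) = 0.00
¬C ∨ (E ∧ ¬F) = min(1, a+b) on (0.25, 0.00) = 0.25
(F ∨ (A ∧ C)) ∧ (¬C ∨ (E ∧ ¬F)) = max(0, a+b−1) on (0.98, 0.25) = 0.23
¬((F ∨ (A ∧ C)) ∧ (¬C ∨ (E ∧ ¬F))) = 1 − 0.23 = 0.77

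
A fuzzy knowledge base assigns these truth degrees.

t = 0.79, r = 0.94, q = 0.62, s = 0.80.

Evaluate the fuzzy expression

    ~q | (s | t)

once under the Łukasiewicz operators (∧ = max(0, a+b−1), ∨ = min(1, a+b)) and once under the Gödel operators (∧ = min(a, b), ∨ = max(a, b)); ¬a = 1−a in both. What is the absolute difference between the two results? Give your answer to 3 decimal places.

0.200

Under Łukasiewicz:
  ~q = 1 − 0.62 = 0.38
  s | t = min(1, a+b) on (0.80, 0.79) = 1.00
  ~q | (s | t) = min(1, a+b) on (0.38, 1.00) = 1.00
  → value = 1.0000
Under Gödel:
  ~q = 1 − 0.62 = 0.38
  s | t = max(a, b) on (0.80, 0.79) = 0.80
  ~q | (s | t) = max(a, b) on (0.38, 0.80) = 0.80
  → value = 0.8000
|1.0000 − 0.8000| = 0.200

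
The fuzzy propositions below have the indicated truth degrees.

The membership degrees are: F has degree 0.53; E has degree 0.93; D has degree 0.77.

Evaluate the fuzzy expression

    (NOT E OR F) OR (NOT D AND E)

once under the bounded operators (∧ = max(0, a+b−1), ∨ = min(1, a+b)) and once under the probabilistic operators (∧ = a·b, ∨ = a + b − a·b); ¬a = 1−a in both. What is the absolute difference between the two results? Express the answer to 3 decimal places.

Under bounded:
  NOT E = 1 − 0.93 = 0.07
  NOT E OR F = min(1, a+b) on (0.07, 0.53) = 0.60
  NOT D = 1 − 0.77 = 0.23
  NOT D AND E = max(0, a+b−1) on (0.23, 0.93) = 0.16
  (NOT E OR F) OR (NOT D AND E) = min(1, a+b) on (0.60, 0.16) = 0.76
  → value = 0.7600
Under probabilistic:
  NOT E = 1 − 0.9300 = 0.0700
  NOT E OR F = a + b − a·b on (0.0700, 0.5300) = 0.5629
  NOT D = 1 − 0.7700 = 0.2300
  NOT D AND E = a·b on (0.2300, 0.9300) = 0.2139
  (NOT E OR F) OR (NOT D AND E) = a + b − a·b on (0.5629, 0.2139) = 0.6564
  → value = 0.6564
|0.7600 − 0.6564| = 0.104

0.104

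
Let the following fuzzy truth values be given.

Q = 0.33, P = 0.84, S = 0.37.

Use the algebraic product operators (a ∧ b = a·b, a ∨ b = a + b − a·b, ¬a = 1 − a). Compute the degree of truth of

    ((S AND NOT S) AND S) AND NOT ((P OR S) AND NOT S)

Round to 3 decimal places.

0.037

NOT S = 1 − 0.3700 = 0.6300
S AND NOT S = a·b on (0.3700, 0.6300) = 0.2331
(S AND NOT S) AND S = a·b on (0.2331, 0.3700) = 0.0862
P OR S = a + b − a·b on (0.8400, 0.3700) = 0.8992
NOT S = 1 − 0.3700 = 0.6300
(P OR S) AND NOT S = a·b on (0.8992, 0.6300) = 0.5665
NOT ((P OR S) AND NOT S) = 1 − 0.5665 = 0.4335
((S AND NOT S) AND S) AND NOT ((P OR S) AND NOT S) = a·b on (0.0862, 0.4335) = 0.0374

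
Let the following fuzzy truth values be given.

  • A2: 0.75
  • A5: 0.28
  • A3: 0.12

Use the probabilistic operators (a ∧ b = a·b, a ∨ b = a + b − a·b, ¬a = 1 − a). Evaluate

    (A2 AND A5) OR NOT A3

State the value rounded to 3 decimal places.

0.905

A2 AND A5 = a·b on (0.7500, 0.2800) = 0.2100
NOT A3 = 1 − 0.1200 = 0.8800
(A2 AND A5) OR NOT A3 = a + b − a·b on (0.2100, 0.8800) = 0.9052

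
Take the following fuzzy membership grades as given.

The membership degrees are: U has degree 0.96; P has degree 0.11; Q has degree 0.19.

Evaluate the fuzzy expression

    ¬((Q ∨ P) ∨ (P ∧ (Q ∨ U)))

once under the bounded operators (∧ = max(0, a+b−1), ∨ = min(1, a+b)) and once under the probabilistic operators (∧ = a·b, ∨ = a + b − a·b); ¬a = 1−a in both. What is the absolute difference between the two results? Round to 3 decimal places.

0.054

Under bounded:
  Q ∨ P = min(1, a+b) on (0.19, 0.11) = 0.30
  Q ∨ U = min(1, a+b) on (0.19, 0.96) = 1.00
  P ∧ (Q ∨ U) = max(0, a+b−1) on (0.11, 1.00) = 0.11
  (Q ∨ P) ∨ (P ∧ (Q ∨ U)) = min(1, a+b) on (0.30, 0.11) = 0.41
  ¬((Q ∨ P) ∨ (P ∧ (Q ∨ U))) = 1 − 0.41 = 0.59
  → value = 0.5900
Under probabilistic:
  Q ∨ P = a + b − a·b on (0.1900, 0.1100) = 0.2791
  Q ∨ U = a + b − a·b on (0.1900, 0.9600) = 0.9676
  P ∧ (Q ∨ U) = a·b on (0.1100, 0.9676) = 0.1064
  (Q ∨ P) ∨ (P ∧ (Q ∨ U)) = a + b − a·b on (0.2791, 0.1064) = 0.3558
  ¬((Q ∨ P) ∨ (P ∧ (Q ∨ U))) = 1 − 0.3558 = 0.6442
  → value = 0.6442
|0.5900 − 0.6442| = 0.054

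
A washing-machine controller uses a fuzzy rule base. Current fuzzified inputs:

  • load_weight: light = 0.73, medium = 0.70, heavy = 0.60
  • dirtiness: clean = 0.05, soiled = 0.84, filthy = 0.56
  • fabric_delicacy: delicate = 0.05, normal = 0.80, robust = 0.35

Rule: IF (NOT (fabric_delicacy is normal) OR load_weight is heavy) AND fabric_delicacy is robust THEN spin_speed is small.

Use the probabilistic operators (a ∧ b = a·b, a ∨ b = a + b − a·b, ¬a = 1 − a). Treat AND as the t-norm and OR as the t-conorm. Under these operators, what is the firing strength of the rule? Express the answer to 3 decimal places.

0.238

firing strength: (¬normal=1−0.80=0.20 OR heavy=0.60) = 0.6800; AND[a·b] with robust=0.35 → w = 0.2380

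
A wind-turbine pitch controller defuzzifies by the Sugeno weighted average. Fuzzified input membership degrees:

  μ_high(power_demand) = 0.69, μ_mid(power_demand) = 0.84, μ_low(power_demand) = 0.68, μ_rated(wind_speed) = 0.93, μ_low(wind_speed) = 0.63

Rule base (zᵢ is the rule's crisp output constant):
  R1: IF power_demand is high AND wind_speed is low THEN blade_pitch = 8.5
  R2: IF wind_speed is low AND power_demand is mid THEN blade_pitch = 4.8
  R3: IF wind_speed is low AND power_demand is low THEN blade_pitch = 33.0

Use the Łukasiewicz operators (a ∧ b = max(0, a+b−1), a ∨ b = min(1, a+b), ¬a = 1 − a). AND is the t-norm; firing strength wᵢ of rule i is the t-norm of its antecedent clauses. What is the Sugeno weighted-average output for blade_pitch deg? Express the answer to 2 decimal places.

13.82

R1 (z=8.5): high=0.69, low=0.63; AND[max(0, a+b−1)] → w = 0.32
R2 (z=4.8): low=0.63, mid=0.84; AND[max(0, a+b−1)] → w = 0.47
R3 (z=33.0): low=0.63, low=0.68; AND[max(0, a+b−1)] → w = 0.31
Weighted average = (0.32·8.5 + 0.47·4.8 + 0.31·33.0) / (0.32 + 0.47 + 0.31)
  = 15.2060 / 1.1000 = 13.82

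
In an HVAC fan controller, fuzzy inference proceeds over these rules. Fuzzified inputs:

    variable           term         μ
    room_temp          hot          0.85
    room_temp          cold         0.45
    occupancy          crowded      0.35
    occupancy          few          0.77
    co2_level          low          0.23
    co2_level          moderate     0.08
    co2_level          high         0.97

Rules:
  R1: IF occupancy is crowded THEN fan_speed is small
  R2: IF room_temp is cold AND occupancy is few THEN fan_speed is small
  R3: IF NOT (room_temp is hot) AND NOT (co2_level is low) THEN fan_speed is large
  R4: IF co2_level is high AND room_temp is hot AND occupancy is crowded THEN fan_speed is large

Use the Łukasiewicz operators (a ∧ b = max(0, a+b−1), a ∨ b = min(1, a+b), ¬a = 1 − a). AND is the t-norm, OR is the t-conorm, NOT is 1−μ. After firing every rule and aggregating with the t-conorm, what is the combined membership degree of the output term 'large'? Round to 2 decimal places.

R1: crowded=0.35 → w = 0.35
R2: cold=0.45, few=0.77; AND[max(0, a+b−1)] → w = 0.22
R3: ¬hot=1−0.85=0.15, ¬low=1−0.23=0.77; AND[max(0, a+b−1)] → w = 0.00
R4: high=0.97, hot=0.85, crowded=0.35; AND[max(0, a+b−1)] → w = 0.17
Rules with consequent 'large': {R3, R4} → strengths 0.00, 0.17
Aggregate via t-conorm [min(1, a+b)]: 0.17

0.17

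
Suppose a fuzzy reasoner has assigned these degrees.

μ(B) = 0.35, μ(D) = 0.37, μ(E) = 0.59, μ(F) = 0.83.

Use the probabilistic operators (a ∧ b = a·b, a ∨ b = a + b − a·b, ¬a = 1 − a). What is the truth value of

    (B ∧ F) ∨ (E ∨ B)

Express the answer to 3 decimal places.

B ∧ F = a·b on (0.3500, 0.8300) = 0.2905
E ∨ B = a + b − a·b on (0.5900, 0.3500) = 0.7335
(B ∧ F) ∨ (E ∨ B) = a + b − a·b on (0.2905, 0.7335) = 0.8109

0.811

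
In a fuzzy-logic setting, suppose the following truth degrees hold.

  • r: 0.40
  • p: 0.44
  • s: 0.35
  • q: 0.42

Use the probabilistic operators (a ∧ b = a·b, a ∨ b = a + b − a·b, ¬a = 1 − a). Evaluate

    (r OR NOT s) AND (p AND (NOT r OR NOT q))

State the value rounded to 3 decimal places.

NOT s = 1 − 0.3500 = 0.6500
r OR NOT s = a + b − a·b on (0.4000, 0.6500) = 0.7900
NOT r = 1 − 0.4000 = 0.6000
NOT q = 1 − 0.4200 = 0.5800
NOT r OR NOT q = a + b − a·b on (0.6000, 0.5800) = 0.8320
p AND (NOT r OR NOT q) = a·b on (0.4400, 0.8320) = 0.3661
(r OR NOT s) AND (p AND (NOT r OR NOT q)) = a·b on (0.7900, 0.3661) = 0.2892

0.289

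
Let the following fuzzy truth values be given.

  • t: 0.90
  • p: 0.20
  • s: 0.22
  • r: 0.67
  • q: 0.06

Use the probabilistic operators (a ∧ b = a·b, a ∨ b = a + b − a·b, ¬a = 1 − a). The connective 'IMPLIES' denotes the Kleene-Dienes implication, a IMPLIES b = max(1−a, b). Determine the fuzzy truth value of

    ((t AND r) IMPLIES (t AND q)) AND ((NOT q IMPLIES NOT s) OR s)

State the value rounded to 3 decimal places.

0.329

t AND r = a·b on (0.9000, 0.6700) = 0.6030
t AND q = a·b on (0.9000, 0.0600) = 0.0540
(t AND r) IMPLIES (t AND q)  [Kleene-Dienes: max(1−a, b)] with a=0.6030, b=0.0540 → 0.3970
NOT q = 1 − 0.0600 = 0.9400
NOT s = 1 − 0.2200 = 0.7800
NOT q IMPLIES NOT s  [Kleene-Dienes: max(1−a, b)] with a=0.9400, b=0.7800 → 0.7800
(NOT q IMPLIES NOT s) OR s = a + b − a·b on (0.7800, 0.2200) = 0.8284
((t AND r) IMPLIES (t AND q)) AND ((NOT q IMPLIES NOT s) OR s) = a·b on (0.3970, 0.8284) = 0.3289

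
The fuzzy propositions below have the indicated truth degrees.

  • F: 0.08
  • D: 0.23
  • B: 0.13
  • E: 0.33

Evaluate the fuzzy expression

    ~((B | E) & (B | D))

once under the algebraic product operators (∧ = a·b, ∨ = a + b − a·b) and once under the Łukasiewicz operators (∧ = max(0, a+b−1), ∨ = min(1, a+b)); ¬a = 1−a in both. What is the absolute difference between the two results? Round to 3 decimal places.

Under algebraic product:
  B | E = a + b − a·b on (0.1300, 0.3300) = 0.4171
  B | D = a + b − a·b on (0.1300, 0.2300) = 0.3301
  (B | E) & (B | D) = a·b on (0.4171, 0.3301) = 0.1377
  ~((B | E) & (B | D)) = 1 − 0.1377 = 0.8623
  → value = 0.8623
Under Łukasiewicz:
  B | E = min(1, a+b) on (0.13, 0.33) = 0.46
  B | D = min(1, a+b) on (0.13, 0.23) = 0.36
  (B | E) & (B | D) = max(0, a+b−1) on (0.46, 0.36) = 0.00
  ~((B | E) & (B | D)) = 1 − 0.00 = 1.00
  → value = 1.0000
|0.8623 − 1.0000| = 0.138

0.138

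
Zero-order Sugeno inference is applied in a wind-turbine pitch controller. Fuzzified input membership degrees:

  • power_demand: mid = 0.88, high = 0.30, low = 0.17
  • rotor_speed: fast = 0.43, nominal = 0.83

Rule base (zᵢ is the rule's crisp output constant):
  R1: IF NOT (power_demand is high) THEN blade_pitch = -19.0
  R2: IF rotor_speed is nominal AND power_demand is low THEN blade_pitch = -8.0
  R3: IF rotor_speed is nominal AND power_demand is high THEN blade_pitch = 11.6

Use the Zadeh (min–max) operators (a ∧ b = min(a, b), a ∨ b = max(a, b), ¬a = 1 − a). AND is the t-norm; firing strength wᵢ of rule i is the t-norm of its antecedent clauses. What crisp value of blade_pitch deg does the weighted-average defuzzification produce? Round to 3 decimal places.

R1 (z=-19.0): ¬high=1−0.30=0.70 → w = 0.70
R2 (z=-8.0): nominal=0.83, low=0.17; AND[min(a, b)] → w = 0.17
R3 (z=11.6): nominal=0.83, high=0.30; AND[min(a, b)] → w = 0.30
Weighted average = (0.70·-19.0 + 0.17·-8.0 + 0.30·11.6) / (0.70 + 0.17 + 0.30)
  = -11.1800 / 1.1700 = -9.556

-9.556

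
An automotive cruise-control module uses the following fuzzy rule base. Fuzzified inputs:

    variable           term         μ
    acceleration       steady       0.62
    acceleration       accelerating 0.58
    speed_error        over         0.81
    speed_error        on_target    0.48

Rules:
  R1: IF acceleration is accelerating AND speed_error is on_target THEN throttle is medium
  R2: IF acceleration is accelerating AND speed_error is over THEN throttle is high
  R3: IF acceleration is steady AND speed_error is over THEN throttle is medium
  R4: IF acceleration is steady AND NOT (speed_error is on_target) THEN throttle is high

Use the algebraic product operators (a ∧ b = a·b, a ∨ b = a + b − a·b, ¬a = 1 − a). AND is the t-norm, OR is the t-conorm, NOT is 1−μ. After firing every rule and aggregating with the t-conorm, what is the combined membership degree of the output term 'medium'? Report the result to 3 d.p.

0.641

R1: accelerating=0.58, on_target=0.48; AND[a·b] → w = 0.2784
R2: accelerating=0.58, over=0.81; AND[a·b] → w = 0.4698
R3: steady=0.62, over=0.81; AND[a·b] → w = 0.5022
R4: steady=0.62, ¬on_target=1−0.48=0.52; AND[a·b] → w = 0.3224
Rules with consequent 'medium': {R1, R3} → strengths 0.2784, 0.5022
Aggregate via t-conorm [a + b − a·b]: 0.6408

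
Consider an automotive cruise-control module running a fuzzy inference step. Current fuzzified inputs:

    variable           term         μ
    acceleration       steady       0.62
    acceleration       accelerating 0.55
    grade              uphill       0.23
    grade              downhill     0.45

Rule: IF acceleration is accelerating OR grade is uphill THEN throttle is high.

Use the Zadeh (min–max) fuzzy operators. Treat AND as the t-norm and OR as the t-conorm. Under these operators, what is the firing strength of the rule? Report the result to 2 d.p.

0.55

firing strength: accelerating=0.55, uphill=0.23; OR[max(a, b)] → w = 0.55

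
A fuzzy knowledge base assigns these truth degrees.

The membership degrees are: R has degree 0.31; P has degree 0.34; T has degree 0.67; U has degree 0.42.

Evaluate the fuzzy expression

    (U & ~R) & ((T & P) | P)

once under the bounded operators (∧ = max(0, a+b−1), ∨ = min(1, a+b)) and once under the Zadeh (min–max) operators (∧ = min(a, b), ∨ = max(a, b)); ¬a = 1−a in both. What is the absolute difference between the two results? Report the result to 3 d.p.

Under bounded:
  ~R = 1 − 0.31 = 0.69
  U & ~R = max(0, a+b−1) on (0.42, 0.69) = 0.11
  T & P = max(0, a+b−1) on (0.67, 0.34) = 0.01
  (T & P) | P = min(1, a+b) on (0.01, 0.34) = 0.35
  (U & ~R) & ((T & P) | P) = max(0, a+b−1) on (0.11, 0.35) = 0.00
  → value = 0.0000
Under Zadeh (min–max):
  ~R = 1 − 0.31 = 0.69
  U & ~R = min(a, b) on (0.42, 0.69) = 0.42
  T & P = min(a, b) on (0.67, 0.34) = 0.34
  (T & P) | P = max(a, b) on (0.34, 0.34) = 0.34
  (U & ~R) & ((T & P) | P) = min(a, b) on (0.42, 0.34) = 0.34
  → value = 0.3400
|0.0000 − 0.3400| = 0.340

0.340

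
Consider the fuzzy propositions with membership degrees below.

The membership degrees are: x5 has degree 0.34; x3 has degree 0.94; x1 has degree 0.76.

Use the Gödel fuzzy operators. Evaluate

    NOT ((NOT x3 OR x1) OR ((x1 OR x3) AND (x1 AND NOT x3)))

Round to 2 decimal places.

0.24

NOT x3 = 1 − 0.94 = 0.06
NOT x3 OR x1 = max(a, b) on (0.06, 0.76) = 0.76
x1 OR x3 = max(a, b) on (0.76, 0.94) = 0.94
NOT x3 = 1 − 0.94 = 0.06
x1 AND NOT x3 = min(a, b) on (0.76, 0.06) = 0.06
(x1 OR x3) AND (x1 AND NOT x3) = min(a, b) on (0.94, 0.06) = 0.06
(NOT x3 OR x1) OR ((x1 OR x3) AND (x1 AND NOT x3)) = max(a, b) on (0.76, 0.06) = 0.76
NOT ((NOT x3 OR x1) OR ((x1 OR x3) AND (x1 AND NOT x3))) = 1 − 0.76 = 0.24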